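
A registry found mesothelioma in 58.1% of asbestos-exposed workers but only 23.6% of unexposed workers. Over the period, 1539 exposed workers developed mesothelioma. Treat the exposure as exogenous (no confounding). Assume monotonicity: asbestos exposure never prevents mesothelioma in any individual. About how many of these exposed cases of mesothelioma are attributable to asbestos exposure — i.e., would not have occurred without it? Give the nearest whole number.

p₁ = 0.581, p₀ = 0.236.
PN = (p₁ − p₀)/p₁ = (0.581 − 0.236) / 0.581 ≈ 0.59380.
Attributable cases ≈ PN × (exposed cases) = 0.59380 × 1539 ≈ 913.86.

about 914 cases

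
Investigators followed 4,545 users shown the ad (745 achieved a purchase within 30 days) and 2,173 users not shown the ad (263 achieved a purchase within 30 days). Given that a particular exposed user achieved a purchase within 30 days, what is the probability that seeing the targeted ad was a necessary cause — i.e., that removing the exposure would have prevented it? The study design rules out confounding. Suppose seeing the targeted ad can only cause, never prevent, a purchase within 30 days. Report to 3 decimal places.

p₁ = P(outcome | exposed) = 745/4545 = 0.16392
p₀ = P(outcome | unexposed) = 263/2173 = 0.12103
Under exogeneity and monotonicity, PN = (p₁ − p₀) / p₁.
PN = (0.16392 − 0.12103) / 0.16392 = 0.042886 / 0.16392 ≈ 0.2616

PN ≈ 0.262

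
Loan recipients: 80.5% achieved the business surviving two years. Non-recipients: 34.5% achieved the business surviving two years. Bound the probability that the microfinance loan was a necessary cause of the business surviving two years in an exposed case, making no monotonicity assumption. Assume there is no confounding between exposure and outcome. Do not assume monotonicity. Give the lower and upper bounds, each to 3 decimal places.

p₁ = 0.805, p₀ = 0.345.
Under exogeneity alone the bounds on PN are max{0,(p₁−p₀)/p₁} ≤ PN ≤ min{1,(1−p₀)/p₁}.
  lower = (p₁ − p₀)/p₁ = 0.46 / 0.805 ≈ 0.5714
  upper = min{1, (1 − p₀)/p₁} = 0.655 / 0.805 ≈ 0.8137

0.571 ≤ PN ≤ 0.814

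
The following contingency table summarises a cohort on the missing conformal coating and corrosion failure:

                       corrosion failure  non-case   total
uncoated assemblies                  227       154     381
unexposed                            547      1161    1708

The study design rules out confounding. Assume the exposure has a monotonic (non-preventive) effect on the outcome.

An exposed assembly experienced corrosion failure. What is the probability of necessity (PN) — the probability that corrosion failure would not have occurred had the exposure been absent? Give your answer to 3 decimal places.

PN ≈ 0.462

p₁ = P(outcome | exposed) = 227/381 = 0.5958
p₀ = P(outcome | unexposed) = 547/1708 = 0.32026
Under exogeneity and monotonicity, PN = (p₁ − p₀)/p₁.
PN = (0.5958 − 0.32026) / 0.5958 ≈ 0.4625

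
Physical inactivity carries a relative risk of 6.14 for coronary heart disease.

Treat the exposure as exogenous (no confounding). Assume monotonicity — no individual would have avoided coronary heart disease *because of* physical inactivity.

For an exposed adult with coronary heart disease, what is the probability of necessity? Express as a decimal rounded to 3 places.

Under exogeneity and monotonicity, PN = (RR − 1) / RR = 1 − 1/RR.
PN = (6.14 − 1) / 6.14 = 5.14 / 6.14 ≈ 0.8371

PN ≈ 0.837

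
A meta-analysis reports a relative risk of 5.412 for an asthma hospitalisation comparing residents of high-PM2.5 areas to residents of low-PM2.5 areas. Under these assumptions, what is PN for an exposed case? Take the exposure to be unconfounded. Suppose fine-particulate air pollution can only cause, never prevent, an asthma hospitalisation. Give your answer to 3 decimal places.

Under exogeneity and monotonicity, PN = (RR − 1) / RR = 1 − 1/RR.
PN = (5.412 − 1) / 5.412 = 4.412 / 5.412 ≈ 0.8152

PN ≈ 0.815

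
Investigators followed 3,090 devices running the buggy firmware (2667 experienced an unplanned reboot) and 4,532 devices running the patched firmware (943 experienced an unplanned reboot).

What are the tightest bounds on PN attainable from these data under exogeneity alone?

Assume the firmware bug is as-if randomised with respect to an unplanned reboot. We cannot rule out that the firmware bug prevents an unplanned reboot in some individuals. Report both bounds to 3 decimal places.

0.759 ≤ PN ≤ 0.918

p₁ = P(outcome | exposed) = 2667/3090 = 0.86311
p₀ = P(outcome | unexposed) = 943/4532 = 0.20808
Under exogeneity alone the bounds on PN are max{0,(p₁−p₀)/p₁} ≤ PN ≤ min{1,(1−p₀)/p₁}.
  lower = (p₁ − p₀)/p₁ = 0.65503 / 0.86311 ≈ 0.7589
  upper = min{1, (1 − p₀)/p₁} = 0.79192 / 0.86311 ≈ 0.9175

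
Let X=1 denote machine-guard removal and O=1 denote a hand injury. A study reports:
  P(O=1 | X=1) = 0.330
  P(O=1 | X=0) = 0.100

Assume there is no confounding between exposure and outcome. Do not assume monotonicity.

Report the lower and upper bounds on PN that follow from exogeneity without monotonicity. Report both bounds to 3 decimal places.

Let p₁ = 0.33, p₀ = 0.1.
Under exogeneity alone the bounds on PN are max{0,(p₁−p₀)/p₁} ≤ PN ≤ min{1,(1−p₀)/p₁}.
  lower = (p₁ − p₀)/p₁ = 0.23 / 0.33 ≈ 0.6970
  upper = min{1, (1 − p₀)/p₁} = 0.9 / 0.33 ≈ 2.7273 → capped at 1

0.697 ≤ PN ≤ 1.000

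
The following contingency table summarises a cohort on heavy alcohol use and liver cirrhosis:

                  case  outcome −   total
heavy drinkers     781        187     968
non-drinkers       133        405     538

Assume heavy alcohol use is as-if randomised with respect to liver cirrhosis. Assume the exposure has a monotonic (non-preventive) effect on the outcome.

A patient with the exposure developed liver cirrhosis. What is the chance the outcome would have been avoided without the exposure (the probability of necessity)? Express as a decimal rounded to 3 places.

PN ≈ 0.694

p₁ = P(outcome | exposed) = 781/968 = 0.80682
p₀ = P(outcome | unexposed) = 133/538 = 0.24721
Under exogeneity and monotonicity, PN = (p₁ − p₀)/p₁.
PN = (0.80682 − 0.24721) / 0.80682 ≈ 0.6936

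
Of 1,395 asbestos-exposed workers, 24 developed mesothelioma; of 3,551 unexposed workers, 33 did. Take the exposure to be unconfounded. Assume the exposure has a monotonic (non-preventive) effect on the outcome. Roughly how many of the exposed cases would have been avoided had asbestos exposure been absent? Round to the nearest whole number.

p₁ = P(outcome | exposed) = 24/1395 = 0.017204
p₀ = P(outcome | unexposed) = 33/3551 = 0.0092932
PN = (p₁ − p₀)/p₁ = (0.017204 − 0.0092932) / 0.017204 ≈ 0.45984.
Attributable cases ≈ PN × (exposed cases) = 0.45984 × 24 ≈ 11.04.

about 11 cases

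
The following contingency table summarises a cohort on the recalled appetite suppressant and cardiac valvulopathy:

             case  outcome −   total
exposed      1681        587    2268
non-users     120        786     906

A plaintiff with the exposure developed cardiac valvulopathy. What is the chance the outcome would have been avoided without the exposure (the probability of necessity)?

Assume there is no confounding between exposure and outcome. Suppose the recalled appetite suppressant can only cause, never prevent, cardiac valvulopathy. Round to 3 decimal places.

p₁ = P(outcome | exposed) = 1681/2268 = 0.74118
p₀ = P(outcome | unexposed) = 120/906 = 0.13245
Under exogeneity and monotonicity, PN = (p₁ − p₀) / p₁.
PN = (0.74118 − 0.13245) / 0.74118 = 0.60873 / 0.74118 ≈ 0.8213

PN ≈ 0.821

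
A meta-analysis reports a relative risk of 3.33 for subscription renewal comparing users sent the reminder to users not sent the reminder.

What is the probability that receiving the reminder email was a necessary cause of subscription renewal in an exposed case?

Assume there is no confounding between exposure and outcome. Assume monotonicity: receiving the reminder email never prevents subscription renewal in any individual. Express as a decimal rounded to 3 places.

Under exogeneity and monotonicity, PN = (RR − 1) / RR = 1 − 1/RR.
PN = (3.33 − 1) / 3.33 = 2.33 / 3.33 ≈ 0.6997

PN ≈ 0.700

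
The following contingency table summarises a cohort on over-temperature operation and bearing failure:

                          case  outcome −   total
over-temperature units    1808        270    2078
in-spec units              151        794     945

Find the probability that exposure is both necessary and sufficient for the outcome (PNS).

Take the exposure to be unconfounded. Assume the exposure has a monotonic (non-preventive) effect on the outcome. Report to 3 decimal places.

PNS ≈ 0.710

p₁ = P(outcome | exposed) = 1808/2078 = 0.87007
p₀ = P(outcome | unexposed) = 151/945 = 0.15979
Under exogeneity and monotonicity, PNS = p₁ − p₀.
PNS = 0.87007 − 0.15979 = 0.71028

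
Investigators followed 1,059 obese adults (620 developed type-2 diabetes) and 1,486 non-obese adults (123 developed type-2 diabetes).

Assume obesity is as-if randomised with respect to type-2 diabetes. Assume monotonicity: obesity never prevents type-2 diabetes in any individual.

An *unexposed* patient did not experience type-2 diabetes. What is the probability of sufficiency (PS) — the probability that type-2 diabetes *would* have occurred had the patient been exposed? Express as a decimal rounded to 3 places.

p₁ = P(outcome | exposed) = 620/1059 = 0.58546
p₀ = P(outcome | unexposed) = 123/1486 = 0.082773
Under exogeneity and monotonicity, PS = (p₁ − p₀) / (1 − p₀).
PS = (0.58546 − 0.082773) / (1 − 0.082773) = 0.50269 / 0.91723 ≈ 0.5480

PS ≈ 0.548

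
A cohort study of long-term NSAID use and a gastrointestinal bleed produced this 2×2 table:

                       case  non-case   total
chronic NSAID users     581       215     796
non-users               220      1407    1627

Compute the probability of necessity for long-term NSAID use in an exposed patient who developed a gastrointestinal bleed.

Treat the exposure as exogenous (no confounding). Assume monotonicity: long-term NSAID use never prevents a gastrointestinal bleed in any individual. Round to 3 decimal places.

p₁ = P(outcome | exposed) = 581/796 = 0.7299
p₀ = P(outcome | unexposed) = 220/1627 = 0.13522
Under exogeneity and monotonicity, PN = (p₁ − p₀)/p₁.
PN = (0.7299 − 0.13522) / 0.7299 ≈ 0.8147

PN ≈ 0.815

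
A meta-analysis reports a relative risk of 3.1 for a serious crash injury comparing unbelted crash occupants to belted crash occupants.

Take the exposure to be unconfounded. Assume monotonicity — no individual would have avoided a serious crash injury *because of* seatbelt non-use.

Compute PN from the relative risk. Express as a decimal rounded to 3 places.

PN ≈ 0.677

Under exogeneity and monotonicity, PN = (RR − 1) / RR = 1 − 1/RR.
PN = (3.1 − 1) / 3.1 = 2.1 / 3.1 ≈ 0.6774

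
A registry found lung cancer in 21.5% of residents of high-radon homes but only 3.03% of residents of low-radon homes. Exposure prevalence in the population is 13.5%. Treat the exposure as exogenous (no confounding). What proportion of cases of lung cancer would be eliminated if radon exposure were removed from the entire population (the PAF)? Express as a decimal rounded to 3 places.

p₁ = 0.215, p₀ = 0.0303.
Overall risk P(Y=1) = π·p₁ + (1−π)·p₀ = 0.135×0.215 + 0.865×0.0303 = 0.055234.
Under exogeneity, PAF = [P(Y=1) − p₀] / P(Y=1).
PAF = (0.055234 − 0.0303) / 0.055234 ≈ 0.4514

PAF ≈ 0.451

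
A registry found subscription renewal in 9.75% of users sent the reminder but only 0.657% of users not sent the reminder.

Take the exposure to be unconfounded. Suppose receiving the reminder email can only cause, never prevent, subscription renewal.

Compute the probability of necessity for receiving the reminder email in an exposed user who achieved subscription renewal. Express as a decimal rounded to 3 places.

PN ≈ 0.933

p₁ = 0.0975, p₀ = 0.00657.
Under exogeneity and monotonicity, PN = (p₁ − p₀) / p₁.
PN = (0.0975 − 0.00657) / 0.0975 = 0.09093 / 0.0975 ≈ 0.9326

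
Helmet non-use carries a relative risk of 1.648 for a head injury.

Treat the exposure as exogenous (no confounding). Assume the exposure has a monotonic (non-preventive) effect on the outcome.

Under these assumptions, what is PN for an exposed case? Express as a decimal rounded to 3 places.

Under exogeneity and monotonicity, PN = (RR − 1) / RR = 1 − 1/RR.
PN = (1.648 − 1) / 1.648 = 0.648 / 1.648 ≈ 0.3932

PN ≈ 0.393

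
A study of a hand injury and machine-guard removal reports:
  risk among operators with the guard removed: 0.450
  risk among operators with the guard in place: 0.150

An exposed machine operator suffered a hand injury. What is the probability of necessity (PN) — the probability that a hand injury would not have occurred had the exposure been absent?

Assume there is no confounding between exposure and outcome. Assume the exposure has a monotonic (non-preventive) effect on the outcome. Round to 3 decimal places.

Let p₁ = 0.45, p₀ = 0.15.
Under exogeneity and monotonicity, PN = (p₁ − p₀) / p₁.
PN = (0.45 − 0.15) / 0.45 = 0.3 / 0.45 ≈ 0.6667

PN ≈ 0.667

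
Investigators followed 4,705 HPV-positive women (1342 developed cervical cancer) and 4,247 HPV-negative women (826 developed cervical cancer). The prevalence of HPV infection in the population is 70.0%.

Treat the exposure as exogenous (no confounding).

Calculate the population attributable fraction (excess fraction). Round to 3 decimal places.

PAF ≈ 0.246

p₁ = P(outcome | exposed) = 1342/4705 = 0.28523
p₀ = P(outcome | unexposed) = 826/4247 = 0.19449
Overall risk P(Y=1) = π·p₁ + (1−π)·p₀ = 0.7×0.28523 + 0.3×0.19449 = 0.25801.
Under exogeneity, PAF = [P(Y=1) − p₀] / P(Y=1).
PAF = (0.25801 − 0.19449) / 0.25801 ≈ 0.2462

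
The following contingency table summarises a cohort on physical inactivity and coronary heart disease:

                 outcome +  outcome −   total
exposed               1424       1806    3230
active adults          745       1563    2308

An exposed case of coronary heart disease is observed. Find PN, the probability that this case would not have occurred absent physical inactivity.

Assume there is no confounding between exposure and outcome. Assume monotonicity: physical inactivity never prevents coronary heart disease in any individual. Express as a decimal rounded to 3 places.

PN ≈ 0.268

p₁ = P(outcome | exposed) = 1424/3230 = 0.44087
p₀ = P(outcome | unexposed) = 745/2308 = 0.32279
Under exogeneity and monotonicity, PN = (p₁ − p₀)/p₁.
PN = (0.44087 − 0.32279) / 0.44087 ≈ 0.2678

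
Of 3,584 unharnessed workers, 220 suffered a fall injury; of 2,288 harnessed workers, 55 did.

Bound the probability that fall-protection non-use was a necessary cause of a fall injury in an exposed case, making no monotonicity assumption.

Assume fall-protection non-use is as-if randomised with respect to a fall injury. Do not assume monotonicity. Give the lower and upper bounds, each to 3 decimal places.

0.608 ≤ PN ≤ 1.000

p₁ = P(outcome | exposed) = 220/3584 = 0.061384
p₀ = P(outcome | unexposed) = 55/2288 = 0.024038
Under exogeneity alone the bounds on PN are max{0,(p₁−p₀)/p₁} ≤ PN ≤ min{1,(1−p₀)/p₁}.
  lower = (p₁ − p₀)/p₁ = 0.037345 / 0.061384 ≈ 0.6084
  upper = min{1, (1 − p₀)/p₁} = 0.97596 / 0.061384 ≈ 15.8993 → capped at 1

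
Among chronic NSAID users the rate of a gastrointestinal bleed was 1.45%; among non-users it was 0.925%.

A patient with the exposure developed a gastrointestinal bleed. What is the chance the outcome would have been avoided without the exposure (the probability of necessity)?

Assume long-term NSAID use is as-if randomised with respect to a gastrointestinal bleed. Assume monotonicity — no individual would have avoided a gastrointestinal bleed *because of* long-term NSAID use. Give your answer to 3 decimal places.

PN ≈ 0.362

p₁ = 0.0145, p₀ = 0.00925.
Under exogeneity and monotonicity, PN = (p₁ − p₀) / p₁.
PN = (0.0145 − 0.00925) / 0.0145 = 0.00525 / 0.0145 ≈ 0.3621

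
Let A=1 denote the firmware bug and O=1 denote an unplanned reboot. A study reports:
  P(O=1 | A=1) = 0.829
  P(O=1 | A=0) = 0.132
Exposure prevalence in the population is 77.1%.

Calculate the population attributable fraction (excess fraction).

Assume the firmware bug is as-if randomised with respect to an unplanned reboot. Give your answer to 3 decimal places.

PAF ≈ 0.803

Let p₁ = 0.829, p₀ = 0.132.
Overall risk P(Y=1) = π·p₁ + (1−π)·p₀ = 0.771×0.829 + 0.229×0.132 = 0.66939.
Under exogeneity, PAF = [P(Y=1) − p₀] / P(Y=1).
PAF = (0.66939 − 0.132) / 0.66939 ≈ 0.8028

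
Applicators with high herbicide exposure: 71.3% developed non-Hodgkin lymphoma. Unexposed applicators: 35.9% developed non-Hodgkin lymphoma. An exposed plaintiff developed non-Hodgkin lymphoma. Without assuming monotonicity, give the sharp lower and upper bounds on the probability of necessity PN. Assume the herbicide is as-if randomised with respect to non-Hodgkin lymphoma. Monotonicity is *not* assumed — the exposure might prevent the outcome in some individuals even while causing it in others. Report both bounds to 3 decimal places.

0.496 ≤ PN ≤ 0.899

p₁ = 0.713, p₀ = 0.359.
Under exogeneity alone the bounds on PN are max{0,(p₁−p₀)/p₁} ≤ PN ≤ min{1,(1−p₀)/p₁}.
  lower = (p₁ − p₀)/p₁ = 0.354 / 0.713 ≈ 0.4965
  upper = min{1, (1 − p₀)/p₁} = 0.641 / 0.713 ≈ 0.8990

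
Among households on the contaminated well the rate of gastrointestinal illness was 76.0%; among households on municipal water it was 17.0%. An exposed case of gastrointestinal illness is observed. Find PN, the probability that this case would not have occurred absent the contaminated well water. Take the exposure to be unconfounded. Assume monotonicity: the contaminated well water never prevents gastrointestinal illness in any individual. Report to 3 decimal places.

p₁ = 0.76, p₀ = 0.17.
Under exogeneity and monotonicity, PN = (p₁ − p₀) / p₁.
PN = (0.76 − 0.17) / 0.76 = 0.59 / 0.76 ≈ 0.7763

PN ≈ 0.776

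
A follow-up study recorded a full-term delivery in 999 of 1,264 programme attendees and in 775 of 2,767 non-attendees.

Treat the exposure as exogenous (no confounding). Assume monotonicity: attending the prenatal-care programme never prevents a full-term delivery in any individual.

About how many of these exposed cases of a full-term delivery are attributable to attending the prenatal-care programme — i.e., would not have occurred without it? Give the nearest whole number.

about 645 cases

p₁ = P(outcome | exposed) = 999/1264 = 0.79035
p₀ = P(outcome | unexposed) = 775/2767 = 0.28009
PN = (p₁ − p₀)/p₁ = (0.79035 − 0.28009) / 0.79035 ≈ 0.64562.
Attributable cases ≈ PN × (exposed cases) = 0.64562 × 999 ≈ 644.97.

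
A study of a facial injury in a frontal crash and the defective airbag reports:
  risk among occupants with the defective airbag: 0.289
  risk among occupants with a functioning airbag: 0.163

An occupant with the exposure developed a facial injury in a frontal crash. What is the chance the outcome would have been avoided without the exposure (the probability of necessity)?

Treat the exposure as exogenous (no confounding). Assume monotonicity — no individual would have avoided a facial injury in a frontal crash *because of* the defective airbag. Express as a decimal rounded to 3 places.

PN ≈ 0.436

Let p₁ = 0.289, p₀ = 0.163.
Under exogeneity and monotonicity, PN = (p₁ − p₀) / p₁.
PN = (0.289 − 0.163) / 0.289 = 0.126 / 0.289 ≈ 0.4360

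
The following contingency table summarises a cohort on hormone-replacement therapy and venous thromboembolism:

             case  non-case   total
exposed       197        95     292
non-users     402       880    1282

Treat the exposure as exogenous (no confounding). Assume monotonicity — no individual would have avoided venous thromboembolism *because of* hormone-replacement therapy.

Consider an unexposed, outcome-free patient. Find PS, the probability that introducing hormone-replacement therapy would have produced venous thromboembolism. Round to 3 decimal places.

PS ≈ 0.526

p₁ = P(outcome | exposed) = 197/292 = 0.67466
p₀ = P(outcome | unexposed) = 402/1282 = 0.31357
Under exogeneity and monotonicity, PS = (p₁ − p₀) / (1 − p₀).
PS = (0.67466 − 0.31357) / (1 − 0.31357) = 0.36108 / 0.68643 ≈ 0.5260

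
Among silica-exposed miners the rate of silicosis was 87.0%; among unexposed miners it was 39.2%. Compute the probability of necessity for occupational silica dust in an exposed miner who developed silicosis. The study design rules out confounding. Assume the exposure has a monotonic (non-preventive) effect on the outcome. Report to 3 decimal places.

p₁ = 0.87, p₀ = 0.392.
Under exogeneity and monotonicity, PN = (p₁ − p₀) / p₁.
PN = (0.87 − 0.392) / 0.87 = 0.478 / 0.87 ≈ 0.5494

PN ≈ 0.549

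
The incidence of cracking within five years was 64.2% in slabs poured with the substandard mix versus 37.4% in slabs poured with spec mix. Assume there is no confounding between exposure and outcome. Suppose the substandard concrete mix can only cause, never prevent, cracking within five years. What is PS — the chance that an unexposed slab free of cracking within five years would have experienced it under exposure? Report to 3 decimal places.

p₁ = 0.642, p₀ = 0.374.
Under exogeneity and monotonicity, PS = (p₁ − p₀) / (1 − p₀).
PS = (0.642 − 0.374) / (1 − 0.374) = 0.268 / 0.626 ≈ 0.4281

PS ≈ 0.428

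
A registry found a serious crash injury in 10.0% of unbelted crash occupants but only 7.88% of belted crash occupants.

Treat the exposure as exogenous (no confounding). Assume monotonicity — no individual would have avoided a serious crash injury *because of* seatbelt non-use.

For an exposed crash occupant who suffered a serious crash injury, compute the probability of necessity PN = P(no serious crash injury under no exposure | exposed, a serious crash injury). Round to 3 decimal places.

p₁ = 0.1, p₀ = 0.0788.
Under exogeneity and monotonicity, PN = (p₁ − p₀) / p₁.
PN = (0.1 − 0.0788) / 0.1 = 0.0212 / 0.1 ≈ 0.2120

PN ≈ 0.212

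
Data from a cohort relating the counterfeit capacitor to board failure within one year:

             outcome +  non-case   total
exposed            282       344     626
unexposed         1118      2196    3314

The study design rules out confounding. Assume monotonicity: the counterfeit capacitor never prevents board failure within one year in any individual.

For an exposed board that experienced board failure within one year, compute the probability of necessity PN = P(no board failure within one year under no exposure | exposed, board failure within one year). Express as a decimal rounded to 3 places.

PN ≈ 0.251

p₁ = P(outcome | exposed) = 282/626 = 0.45048
p₀ = P(outcome | unexposed) = 1118/3314 = 0.33736
Under exogeneity and monotonicity, PN = (p₁ − p₀)/p₁.
PN = (0.45048 − 0.33736) / 0.45048 ≈ 0.2511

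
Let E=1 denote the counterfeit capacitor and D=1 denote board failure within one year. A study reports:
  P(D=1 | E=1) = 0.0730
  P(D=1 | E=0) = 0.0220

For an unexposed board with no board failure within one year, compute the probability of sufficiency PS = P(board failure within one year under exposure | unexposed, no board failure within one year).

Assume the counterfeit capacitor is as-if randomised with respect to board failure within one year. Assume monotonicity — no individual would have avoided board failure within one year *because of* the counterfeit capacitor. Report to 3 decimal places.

PS ≈ 0.052

Let p₁ = 0.073, p₀ = 0.022.
Under exogeneity and monotonicity, PS = (p₁ − p₀) / (1 − p₀).
PS = (0.073 − 0.022) / (1 − 0.022) = 0.051 / 0.978 ≈ 0.0521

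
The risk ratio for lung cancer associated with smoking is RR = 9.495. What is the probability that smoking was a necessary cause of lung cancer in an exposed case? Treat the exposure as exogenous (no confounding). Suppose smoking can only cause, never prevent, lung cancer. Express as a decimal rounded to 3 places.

PN ≈ 0.895

Under exogeneity and monotonicity, PN = (RR − 1) / RR = 1 − 1/RR.
PN = (9.495 − 1) / 9.495 = 8.495 / 9.495 ≈ 0.8947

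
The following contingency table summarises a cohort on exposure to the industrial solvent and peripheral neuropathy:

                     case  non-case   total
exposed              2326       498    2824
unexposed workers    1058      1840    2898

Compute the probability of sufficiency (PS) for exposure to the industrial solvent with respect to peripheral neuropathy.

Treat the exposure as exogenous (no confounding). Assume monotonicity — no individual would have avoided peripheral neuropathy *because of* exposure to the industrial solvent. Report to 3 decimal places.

PS ≈ 0.722

p₁ = P(outcome | exposed) = 2326/2824 = 0.82365
p₀ = P(outcome | unexposed) = 1058/2898 = 0.36508
Under exogeneity and monotonicity, PS = (p₁ − p₀)/(1 − p₀).
PS = (0.82365 − 0.36508) / 0.63492 ≈ 0.7223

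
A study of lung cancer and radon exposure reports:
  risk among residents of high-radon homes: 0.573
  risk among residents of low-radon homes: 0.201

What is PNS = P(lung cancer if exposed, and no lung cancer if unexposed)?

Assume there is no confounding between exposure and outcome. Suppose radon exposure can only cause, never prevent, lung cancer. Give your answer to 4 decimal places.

PNS ≈ 0.3720

Let p₁ = 0.573, p₀ = 0.201.
Under exogeneity and monotonicity, PNS = p₁ − p₀.
PNS = 0.573 − 0.201 = 0.372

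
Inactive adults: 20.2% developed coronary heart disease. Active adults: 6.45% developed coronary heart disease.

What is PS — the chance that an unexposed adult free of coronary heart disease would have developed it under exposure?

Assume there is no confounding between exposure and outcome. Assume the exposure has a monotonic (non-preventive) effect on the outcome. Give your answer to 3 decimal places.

PS ≈ 0.147

p₁ = 0.202, p₀ = 0.0645.
Under exogeneity and monotonicity, PS = (p₁ − p₀) / (1 − p₀).
PS = (0.202 − 0.0645) / (1 − 0.0645) = 0.1375 / 0.9355 ≈ 0.1470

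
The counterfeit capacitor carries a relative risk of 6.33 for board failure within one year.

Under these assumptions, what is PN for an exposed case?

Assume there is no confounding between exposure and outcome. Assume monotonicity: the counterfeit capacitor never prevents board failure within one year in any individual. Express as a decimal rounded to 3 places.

PN ≈ 0.842

Under exogeneity and monotonicity, PN = (RR − 1) / RR = 1 − 1/RR.
PN = (6.33 − 1) / 6.33 = 5.33 / 6.33 ≈ 0.8420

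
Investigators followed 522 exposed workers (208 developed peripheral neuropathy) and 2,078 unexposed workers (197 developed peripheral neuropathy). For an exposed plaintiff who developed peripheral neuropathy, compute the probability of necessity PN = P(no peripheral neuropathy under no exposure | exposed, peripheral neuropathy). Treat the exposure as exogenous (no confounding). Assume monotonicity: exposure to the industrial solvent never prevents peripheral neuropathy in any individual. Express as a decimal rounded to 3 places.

p₁ = P(outcome | exposed) = 208/522 = 0.39847
p₀ = P(outcome | unexposed) = 197/2078 = 0.094803
Under exogeneity and monotonicity, PN = (p₁ − p₀) / p₁.
PN = (0.39847 − 0.094803) / 0.39847 = 0.30366 / 0.39847 ≈ 0.7621

PN ≈ 0.762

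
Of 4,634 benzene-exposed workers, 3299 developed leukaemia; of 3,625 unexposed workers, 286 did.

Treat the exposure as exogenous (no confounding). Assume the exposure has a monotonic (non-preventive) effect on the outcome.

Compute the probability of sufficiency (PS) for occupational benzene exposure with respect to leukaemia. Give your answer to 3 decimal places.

p₁ = P(outcome | exposed) = 3299/4634 = 0.71191
p₀ = P(outcome | unexposed) = 286/3625 = 0.078897
Under exogeneity and monotonicity, PS = (p₁ − p₀) / (1 − p₀).
PS = (0.71191 − 0.078897) / (1 − 0.078897) = 0.63302 / 0.9211 ≈ 0.6872

PS ≈ 0.687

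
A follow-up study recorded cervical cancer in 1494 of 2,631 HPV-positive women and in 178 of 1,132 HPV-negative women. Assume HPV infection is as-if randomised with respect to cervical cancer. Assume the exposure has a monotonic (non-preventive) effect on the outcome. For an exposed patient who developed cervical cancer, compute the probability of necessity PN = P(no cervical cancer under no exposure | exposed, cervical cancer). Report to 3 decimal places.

PN ≈ 0.723

p₁ = P(outcome | exposed) = 1494/2631 = 0.56784
p₀ = P(outcome | unexposed) = 178/1132 = 0.15724
Under exogeneity and monotonicity, PN = (p₁ − p₀) / p₁.
PN = (0.56784 − 0.15724) / 0.56784 = 0.4106 / 0.56784 ≈ 0.7231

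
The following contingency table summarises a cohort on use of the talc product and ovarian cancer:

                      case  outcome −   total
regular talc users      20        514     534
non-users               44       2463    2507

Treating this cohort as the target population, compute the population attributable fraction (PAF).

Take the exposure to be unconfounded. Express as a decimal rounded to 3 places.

p₁ = P(outcome | exposed) = 20/534 = 0.037453
p₀ = P(outcome | unexposed) = 44/2507 = 0.017551
Exposure prevalence π = 534/3041 = 0.1756; overall risk P(Y=1) = 0.021046.
Under exogeneity, PAF = [P(Y=1) − p₀]/P(Y=1).
PAF = (0.021046 − 0.017551) / 0.021046 ≈ 0.1661

PAF ≈ 0.166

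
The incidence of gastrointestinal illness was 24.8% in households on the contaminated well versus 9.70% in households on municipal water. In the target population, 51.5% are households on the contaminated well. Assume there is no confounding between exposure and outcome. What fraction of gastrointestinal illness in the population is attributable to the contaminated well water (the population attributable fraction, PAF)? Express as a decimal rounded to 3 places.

p₁ = 0.248, p₀ = 0.097.
Overall risk P(Y=1) = π·p₁ + (1−π)·p₀ = 0.515×0.248 + 0.485×0.097 = 0.17477.
Under exogeneity, PAF = [P(Y=1) − p₀] / P(Y=1).
PAF = (0.17477 − 0.097) / 0.17477 ≈ 0.4450

PAF ≈ 0.445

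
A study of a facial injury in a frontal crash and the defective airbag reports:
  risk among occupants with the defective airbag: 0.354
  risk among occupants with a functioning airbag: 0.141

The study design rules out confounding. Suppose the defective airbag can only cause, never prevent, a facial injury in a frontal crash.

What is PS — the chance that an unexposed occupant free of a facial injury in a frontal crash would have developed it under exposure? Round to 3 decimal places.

Let p₁ = 0.354, p₀ = 0.141.
Under exogeneity and monotonicity, PS = (p₁ − p₀) / (1 − p₀).
PS = (0.354 − 0.141) / (1 − 0.141) = 0.213 / 0.859 ≈ 0.2480

PS ≈ 0.248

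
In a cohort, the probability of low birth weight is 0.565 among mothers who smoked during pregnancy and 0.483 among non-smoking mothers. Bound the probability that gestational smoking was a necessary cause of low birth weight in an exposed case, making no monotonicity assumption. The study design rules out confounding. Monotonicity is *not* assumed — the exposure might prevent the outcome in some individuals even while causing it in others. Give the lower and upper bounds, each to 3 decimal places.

Let p₁ = 0.565, p₀ = 0.483.
Under exogeneity alone the bounds on PN are max{0,(p₁−p₀)/p₁} ≤ PN ≤ min{1,(1−p₀)/p₁}.
  lower = (p₁ − p₀)/p₁ = 0.082 / 0.565 ≈ 0.1451
  upper = min{1, (1 − p₀)/p₁} = 0.517 / 0.565 ≈ 0.9150

0.145 ≤ PN ≤ 0.915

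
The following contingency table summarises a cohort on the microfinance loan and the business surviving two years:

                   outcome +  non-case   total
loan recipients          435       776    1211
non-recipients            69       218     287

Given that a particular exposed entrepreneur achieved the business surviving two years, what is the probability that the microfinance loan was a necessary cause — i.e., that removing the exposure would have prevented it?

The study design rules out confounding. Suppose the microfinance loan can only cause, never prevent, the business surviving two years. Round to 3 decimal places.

p₁ = P(outcome | exposed) = 435/1211 = 0.35921
p₀ = P(outcome | unexposed) = 69/287 = 0.24042
Under exogeneity and monotonicity, PN = (p₁ − p₀) / p₁.
PN = (0.35921 − 0.24042) / 0.35921 = 0.11879 / 0.35921 ≈ 0.3307

PN ≈ 0.331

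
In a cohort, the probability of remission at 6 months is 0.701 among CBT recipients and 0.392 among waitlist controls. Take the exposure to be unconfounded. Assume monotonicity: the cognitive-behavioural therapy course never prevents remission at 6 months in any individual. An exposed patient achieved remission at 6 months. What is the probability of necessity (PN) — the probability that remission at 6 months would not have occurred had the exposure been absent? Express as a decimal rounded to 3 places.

Let p₁ = 0.701, p₀ = 0.392.
Under exogeneity and monotonicity, PN = (p₁ − p₀) / p₁.
PN = (0.701 − 0.392) / 0.701 = 0.309 / 0.701 ≈ 0.4408

PN ≈ 0.441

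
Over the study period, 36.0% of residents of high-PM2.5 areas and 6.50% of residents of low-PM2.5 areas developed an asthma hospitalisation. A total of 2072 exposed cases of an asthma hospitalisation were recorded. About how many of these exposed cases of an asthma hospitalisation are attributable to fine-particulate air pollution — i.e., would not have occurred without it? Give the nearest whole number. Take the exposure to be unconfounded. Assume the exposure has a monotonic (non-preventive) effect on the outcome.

about 1698 cases

p₁ = 0.36, p₀ = 0.065.
PN = (p₁ − p₀)/p₁ = (0.36 − 0.065) / 0.36 ≈ 0.81944.
Attributable cases ≈ PN × (exposed cases) = 0.81944 × 2072 ≈ 1697.89.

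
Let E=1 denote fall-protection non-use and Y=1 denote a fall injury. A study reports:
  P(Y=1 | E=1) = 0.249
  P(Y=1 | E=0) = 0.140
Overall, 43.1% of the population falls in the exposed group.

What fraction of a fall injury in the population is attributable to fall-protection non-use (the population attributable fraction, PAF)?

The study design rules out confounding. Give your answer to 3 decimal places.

PAF ≈ 0.251

Let p₁ = 0.249, p₀ = 0.14.
Overall risk P(Y=1) = π·p₁ + (1−π)·p₀ = 0.431×0.249 + 0.569×0.14 = 0.18698.
Under exogeneity, PAF = [P(Y=1) − p₀] / P(Y=1).
PAF = (0.18698 − 0.14) / 0.18698 ≈ 0.2513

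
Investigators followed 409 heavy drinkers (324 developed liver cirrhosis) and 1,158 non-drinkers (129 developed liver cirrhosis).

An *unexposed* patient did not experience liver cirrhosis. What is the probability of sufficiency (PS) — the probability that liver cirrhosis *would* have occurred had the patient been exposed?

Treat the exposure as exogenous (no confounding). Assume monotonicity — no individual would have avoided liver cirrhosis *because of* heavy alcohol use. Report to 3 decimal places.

p₁ = P(outcome | exposed) = 324/409 = 0.79218
p₀ = P(outcome | unexposed) = 129/1158 = 0.1114
Under exogeneity and monotonicity, PS = (p₁ − p₀) / (1 − p₀).
PS = (0.79218 − 0.1114) / (1 − 0.1114) = 0.68078 / 0.8886 ≈ 0.7661

PS ≈ 0.766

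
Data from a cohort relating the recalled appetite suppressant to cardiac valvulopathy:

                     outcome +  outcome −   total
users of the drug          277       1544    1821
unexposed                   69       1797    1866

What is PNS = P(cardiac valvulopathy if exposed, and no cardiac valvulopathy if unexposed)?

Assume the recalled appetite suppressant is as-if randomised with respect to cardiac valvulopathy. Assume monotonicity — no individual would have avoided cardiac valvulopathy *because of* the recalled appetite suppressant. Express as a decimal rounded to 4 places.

p₁ = P(outcome | exposed) = 277/1821 = 0.15211
p₀ = P(outcome | unexposed) = 69/1866 = 0.036977
Under exogeneity and monotonicity, PNS = p₁ − p₀.
PNS = 0.15211 − 0.036977 = 0.11514

PNS ≈ 0.1151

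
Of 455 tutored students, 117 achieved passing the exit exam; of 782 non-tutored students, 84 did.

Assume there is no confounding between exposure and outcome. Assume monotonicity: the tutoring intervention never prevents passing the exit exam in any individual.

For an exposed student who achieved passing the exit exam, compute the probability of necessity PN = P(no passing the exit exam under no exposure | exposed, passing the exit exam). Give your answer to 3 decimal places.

PN ≈ 0.582

p₁ = P(outcome | exposed) = 117/455 = 0.25714
p₀ = P(outcome | unexposed) = 84/782 = 0.10742
Under exogeneity and monotonicity, PN = (p₁ − p₀) / p₁.
PN = (0.25714 − 0.10742) / 0.25714 = 0.14973 / 0.25714 ≈ 0.5823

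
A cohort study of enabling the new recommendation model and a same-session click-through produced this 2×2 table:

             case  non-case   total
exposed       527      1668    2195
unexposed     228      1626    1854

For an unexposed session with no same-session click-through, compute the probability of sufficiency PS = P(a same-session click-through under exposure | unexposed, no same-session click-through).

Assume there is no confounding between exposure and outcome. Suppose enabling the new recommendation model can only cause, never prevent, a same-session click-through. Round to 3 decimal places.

PS ≈ 0.134

p₁ = P(outcome | exposed) = 527/2195 = 0.24009
p₀ = P(outcome | unexposed) = 228/1854 = 0.12298
Under exogeneity and monotonicity, PS = (p₁ − p₀) / (1 − p₀).
PS = (0.24009 − 0.12298) / (1 − 0.12298) = 0.11711 / 0.87702 ≈ 0.1335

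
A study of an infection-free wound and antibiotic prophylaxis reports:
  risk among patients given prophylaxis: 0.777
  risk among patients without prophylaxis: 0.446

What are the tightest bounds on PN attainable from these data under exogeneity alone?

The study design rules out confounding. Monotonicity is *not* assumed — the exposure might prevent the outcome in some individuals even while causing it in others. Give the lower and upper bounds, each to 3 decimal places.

Let p₁ = 0.777, p₀ = 0.446.
Under exogeneity alone the bounds on PN are max{0,(p₁−p₀)/p₁} ≤ PN ≤ min{1,(1−p₀)/p₁}.
  lower = (p₁ − p₀)/p₁ = 0.331 / 0.777 ≈ 0.4260
  upper = min{1, (1 − p₀)/p₁} = 0.554 / 0.777 ≈ 0.7130

0.426 ≤ PN ≤ 0.713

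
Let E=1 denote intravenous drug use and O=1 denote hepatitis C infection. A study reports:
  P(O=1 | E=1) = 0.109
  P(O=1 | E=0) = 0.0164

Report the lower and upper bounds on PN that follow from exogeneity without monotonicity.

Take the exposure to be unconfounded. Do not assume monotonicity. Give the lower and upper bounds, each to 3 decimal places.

0.850 ≤ PN ≤ 1.000

Let p₁ = 0.109, p₀ = 0.0164.
Under exogeneity alone the bounds on PN are max{0,(p₁−p₀)/p₁} ≤ PN ≤ min{1,(1−p₀)/p₁}.
  lower = (p₁ − p₀)/p₁ = 0.0926 / 0.109 ≈ 0.8495
  upper = min{1, (1 − p₀)/p₁} = 0.9836 / 0.109 ≈ 9.0239 → capped at 1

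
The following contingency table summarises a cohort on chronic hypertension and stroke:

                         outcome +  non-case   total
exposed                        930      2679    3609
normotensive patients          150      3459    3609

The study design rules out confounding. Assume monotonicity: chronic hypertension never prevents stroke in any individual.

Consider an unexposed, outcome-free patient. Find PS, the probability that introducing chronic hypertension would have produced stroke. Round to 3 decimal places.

PS ≈ 0.225

p₁ = P(outcome | exposed) = 930/3609 = 0.25769
p₀ = P(outcome | unexposed) = 150/3609 = 0.041563
Under exogeneity and monotonicity, PS = (p₁ − p₀)/(1 − p₀).
PS = (0.25769 − 0.041563) / 0.95844 ≈ 0.2255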